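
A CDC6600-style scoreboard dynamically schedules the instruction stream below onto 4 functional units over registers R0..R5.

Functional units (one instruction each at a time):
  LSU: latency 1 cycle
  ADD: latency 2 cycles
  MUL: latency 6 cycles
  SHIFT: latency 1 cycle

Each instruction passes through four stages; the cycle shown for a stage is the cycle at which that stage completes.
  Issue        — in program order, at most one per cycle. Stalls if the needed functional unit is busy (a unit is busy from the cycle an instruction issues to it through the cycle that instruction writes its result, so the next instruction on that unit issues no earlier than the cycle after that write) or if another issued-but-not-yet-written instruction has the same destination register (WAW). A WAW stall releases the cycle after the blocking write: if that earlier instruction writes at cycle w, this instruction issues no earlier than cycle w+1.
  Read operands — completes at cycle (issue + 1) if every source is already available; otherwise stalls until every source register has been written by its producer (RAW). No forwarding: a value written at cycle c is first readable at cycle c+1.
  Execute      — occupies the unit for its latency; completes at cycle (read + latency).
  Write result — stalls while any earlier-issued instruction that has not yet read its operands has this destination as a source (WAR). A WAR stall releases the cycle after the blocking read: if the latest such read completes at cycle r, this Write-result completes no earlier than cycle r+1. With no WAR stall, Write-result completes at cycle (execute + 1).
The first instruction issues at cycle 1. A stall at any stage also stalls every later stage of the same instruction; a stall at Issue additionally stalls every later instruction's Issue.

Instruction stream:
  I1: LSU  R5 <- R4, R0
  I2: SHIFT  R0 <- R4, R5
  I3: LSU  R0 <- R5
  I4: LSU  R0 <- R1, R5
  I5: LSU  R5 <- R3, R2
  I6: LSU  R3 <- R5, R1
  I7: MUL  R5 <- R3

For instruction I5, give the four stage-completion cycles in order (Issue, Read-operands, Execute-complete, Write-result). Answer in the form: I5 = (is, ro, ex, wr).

I5 = (16, 17, 18, 19)

t=1  issue I1 (LSU)
t=2  I1 read-ops | issue I2 (SHIFT)
t=3  I1 finished on LSU
t=4  I1→R5
t=5  I2 read-ops
t=6  I2 finished on SHIFT
t=7  I2→R0
t=8  issue I3 (LSU)
t=9  I3 read-ops
t=10  I3 finished on LSU
t=11  I3→R0
t=12  issue I4 (LSU)
t=13  I4 read-ops
t=14  I4 finished on LSU
t=15  I4→R0
t=16  issue I5 (LSU)
t=17  I5 read-ops
t=18  I5 finished on LSU
t=19  I5→R5
t=20  issue I6 (LSU)
t=21  I6 read-ops | issue I7 (MUL)
t=22  I6 finished on LSU
t=23  I6→R3
t=24  I7 read-ops
t=30  I7 finished on MUL
t=31  I7→R5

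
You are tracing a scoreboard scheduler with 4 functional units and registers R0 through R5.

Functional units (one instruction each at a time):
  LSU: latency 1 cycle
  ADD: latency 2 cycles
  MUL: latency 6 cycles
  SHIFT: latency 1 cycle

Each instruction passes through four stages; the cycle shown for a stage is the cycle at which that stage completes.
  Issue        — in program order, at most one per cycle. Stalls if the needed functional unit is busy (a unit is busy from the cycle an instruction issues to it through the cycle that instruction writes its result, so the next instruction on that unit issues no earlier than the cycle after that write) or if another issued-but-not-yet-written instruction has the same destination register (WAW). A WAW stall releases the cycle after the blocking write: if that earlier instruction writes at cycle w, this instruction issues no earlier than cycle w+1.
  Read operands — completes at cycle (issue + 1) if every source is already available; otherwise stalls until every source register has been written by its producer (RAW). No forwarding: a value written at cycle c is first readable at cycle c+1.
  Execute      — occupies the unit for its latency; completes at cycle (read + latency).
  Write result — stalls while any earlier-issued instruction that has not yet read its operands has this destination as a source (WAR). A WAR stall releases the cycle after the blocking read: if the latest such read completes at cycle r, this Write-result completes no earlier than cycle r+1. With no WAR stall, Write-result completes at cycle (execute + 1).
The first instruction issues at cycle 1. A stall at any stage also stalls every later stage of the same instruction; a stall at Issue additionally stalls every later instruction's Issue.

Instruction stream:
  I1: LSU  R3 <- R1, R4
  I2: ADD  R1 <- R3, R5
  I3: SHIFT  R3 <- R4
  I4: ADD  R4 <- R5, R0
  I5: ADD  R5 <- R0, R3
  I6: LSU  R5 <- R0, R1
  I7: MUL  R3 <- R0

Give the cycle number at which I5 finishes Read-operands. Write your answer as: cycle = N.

[I1] 1/2/3/4
[I2] 2/5/7/8  (RAW R3: wait I1 write@4)
[I3] 5/6/7/8  (WAW R3: wait I1 write@4)
[I4] 9/10/12/13  (struct: ADD busy until I2 writes@8)
[I5] 14/15/17/18  (struct: ADD busy until I4 writes@13)
[I6] 19/20/21/22  (WAW R5: wait I5 write@18)
[I7] 20/21/27/28

cycle = 15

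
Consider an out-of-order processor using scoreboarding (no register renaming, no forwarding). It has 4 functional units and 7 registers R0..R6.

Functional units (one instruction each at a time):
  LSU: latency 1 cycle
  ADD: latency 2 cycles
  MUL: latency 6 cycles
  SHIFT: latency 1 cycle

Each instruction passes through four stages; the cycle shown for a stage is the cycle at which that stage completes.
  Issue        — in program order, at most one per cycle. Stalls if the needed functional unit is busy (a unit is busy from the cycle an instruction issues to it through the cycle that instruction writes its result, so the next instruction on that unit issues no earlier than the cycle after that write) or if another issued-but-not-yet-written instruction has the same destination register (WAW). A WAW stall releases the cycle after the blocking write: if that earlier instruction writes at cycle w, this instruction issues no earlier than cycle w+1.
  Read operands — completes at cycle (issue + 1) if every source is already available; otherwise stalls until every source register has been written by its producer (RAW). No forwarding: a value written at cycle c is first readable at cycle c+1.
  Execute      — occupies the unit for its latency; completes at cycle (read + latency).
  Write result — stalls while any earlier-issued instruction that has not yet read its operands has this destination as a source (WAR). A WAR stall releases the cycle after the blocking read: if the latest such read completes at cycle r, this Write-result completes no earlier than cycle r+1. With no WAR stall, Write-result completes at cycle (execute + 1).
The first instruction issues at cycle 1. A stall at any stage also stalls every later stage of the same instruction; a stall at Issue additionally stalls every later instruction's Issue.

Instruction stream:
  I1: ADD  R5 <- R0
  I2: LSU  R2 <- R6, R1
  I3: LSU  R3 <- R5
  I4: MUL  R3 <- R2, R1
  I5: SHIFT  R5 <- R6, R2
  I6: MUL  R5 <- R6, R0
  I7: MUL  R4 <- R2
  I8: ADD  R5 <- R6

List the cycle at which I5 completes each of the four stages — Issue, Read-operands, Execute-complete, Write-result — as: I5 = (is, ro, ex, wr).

t=1  issue I1 (ADD)
t=2  I1 read-ops | issue I2 (LSU)
t=3  I2 read-ops
t=4  I1 finished on ADD | I2 finished on LSU
t=5  I1→R5 | I2→R2
t=6  issue I3 (LSU)
t=7  I3 read-ops
t=8  I3 finished on LSU
t=9  I3→R3
t=10  issue I4 (MUL)
t=11  I4 read-ops | issue I5 (SHIFT)
t=12  I5 read-ops
t=13  I5 finished on SHIFT
t=14  I5→R5
t=17  I4 finished on MUL
t=18  I4→R3
t=19  issue I6 (MUL)
t=20  I6 read-ops
t=26  I6 finished on MUL
t=27  I6→R5
t=28  issue I7 (MUL)
t=29  I7 read-ops | issue I8 (ADD)
t=30  I8 read-ops
t=32  I8 finished on ADD
t=33  I8→R5
t=35  I7 finished on MUL
t=36  I7→R4

I5 = (11, 12, 13, 14)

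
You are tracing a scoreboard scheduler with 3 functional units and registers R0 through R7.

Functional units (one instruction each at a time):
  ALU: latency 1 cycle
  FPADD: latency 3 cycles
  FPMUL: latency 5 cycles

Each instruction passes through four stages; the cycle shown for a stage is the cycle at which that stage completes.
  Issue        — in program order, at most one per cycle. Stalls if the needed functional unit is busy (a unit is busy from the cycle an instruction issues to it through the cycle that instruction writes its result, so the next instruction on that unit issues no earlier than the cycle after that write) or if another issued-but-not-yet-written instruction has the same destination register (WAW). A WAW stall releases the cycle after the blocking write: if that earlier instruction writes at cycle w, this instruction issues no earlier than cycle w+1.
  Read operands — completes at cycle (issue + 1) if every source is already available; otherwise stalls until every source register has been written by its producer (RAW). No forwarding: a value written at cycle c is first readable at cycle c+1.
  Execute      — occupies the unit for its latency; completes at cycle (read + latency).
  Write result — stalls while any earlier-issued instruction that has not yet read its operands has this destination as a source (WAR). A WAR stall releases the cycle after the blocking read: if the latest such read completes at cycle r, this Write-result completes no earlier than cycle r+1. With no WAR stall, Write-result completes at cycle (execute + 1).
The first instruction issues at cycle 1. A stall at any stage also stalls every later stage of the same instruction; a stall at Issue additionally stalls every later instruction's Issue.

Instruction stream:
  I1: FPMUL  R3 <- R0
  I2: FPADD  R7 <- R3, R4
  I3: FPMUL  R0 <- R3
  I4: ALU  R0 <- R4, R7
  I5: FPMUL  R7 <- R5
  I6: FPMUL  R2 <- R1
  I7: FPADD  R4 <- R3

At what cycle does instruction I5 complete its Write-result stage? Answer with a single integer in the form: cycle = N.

1) issue 1, read 2, done 7, write 8
2) issue 2, read 9, done 12, write 13  <RAW R3: wait I1 write@8>
3) issue 9, read 10, done 15, write 16  <struct: FPMUL busy until I1 writes@8>
4) issue 17, read 18, done 19, write 20  <WAW R0: wait I3 write@16>
5) issue 18, read 19, done 24, write 25
6) issue 26, read 27, done 32, write 33  <struct: FPMUL busy until I5 writes@25>
7) issue 27, read 28, done 31, write 32

cycle = 25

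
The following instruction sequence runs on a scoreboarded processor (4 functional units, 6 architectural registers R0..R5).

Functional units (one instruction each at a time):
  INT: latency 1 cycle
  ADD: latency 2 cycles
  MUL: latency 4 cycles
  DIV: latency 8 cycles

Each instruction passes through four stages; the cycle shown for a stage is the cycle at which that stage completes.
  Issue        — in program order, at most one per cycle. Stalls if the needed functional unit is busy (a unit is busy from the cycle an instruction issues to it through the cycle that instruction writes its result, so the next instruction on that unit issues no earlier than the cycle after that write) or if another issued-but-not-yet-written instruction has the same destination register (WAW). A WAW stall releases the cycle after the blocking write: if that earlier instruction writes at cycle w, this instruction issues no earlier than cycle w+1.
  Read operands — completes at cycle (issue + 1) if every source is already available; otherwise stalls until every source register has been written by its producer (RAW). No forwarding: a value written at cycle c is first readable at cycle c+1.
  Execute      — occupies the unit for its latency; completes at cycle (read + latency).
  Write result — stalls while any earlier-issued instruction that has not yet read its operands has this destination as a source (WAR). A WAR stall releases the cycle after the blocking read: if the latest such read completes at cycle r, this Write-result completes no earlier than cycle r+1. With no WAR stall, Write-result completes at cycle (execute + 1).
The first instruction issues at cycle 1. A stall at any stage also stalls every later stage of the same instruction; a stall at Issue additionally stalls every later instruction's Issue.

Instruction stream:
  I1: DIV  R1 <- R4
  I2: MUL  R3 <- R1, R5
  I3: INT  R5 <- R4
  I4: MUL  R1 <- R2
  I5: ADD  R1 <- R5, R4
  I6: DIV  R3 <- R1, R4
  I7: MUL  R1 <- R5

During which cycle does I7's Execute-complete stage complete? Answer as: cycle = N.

t=1  issue I1 (DIV)
t=2  I1 read-ops | issue I2 (MUL)
t=3  issue I3 (INT)
t=4  I3 read-ops
t=5  I3 finished on INT
t=10  I1 finished on DIV
t=11  I1→R1
t=12  I2 read-ops
t=13  I3→R5
t=16  I2 finished on MUL
t=17  I2→R3
t=18  issue I4 (MUL)
t=19  I4 read-ops
t=23  I4 finished on MUL
t=24  I4→R1
t=25  issue I5 (ADD)
t=26  I5 read-ops | issue I6 (DIV)
t=28  I5 finished on ADD
t=29  I5→R1
t=30  I6 read-ops | issue I7 (MUL)
t=31  I7 read-ops
t=35  I7 finished on MUL
t=36  I7→R1
t=38  I6 finished on DIV
t=39  I6→R3

cycle = 35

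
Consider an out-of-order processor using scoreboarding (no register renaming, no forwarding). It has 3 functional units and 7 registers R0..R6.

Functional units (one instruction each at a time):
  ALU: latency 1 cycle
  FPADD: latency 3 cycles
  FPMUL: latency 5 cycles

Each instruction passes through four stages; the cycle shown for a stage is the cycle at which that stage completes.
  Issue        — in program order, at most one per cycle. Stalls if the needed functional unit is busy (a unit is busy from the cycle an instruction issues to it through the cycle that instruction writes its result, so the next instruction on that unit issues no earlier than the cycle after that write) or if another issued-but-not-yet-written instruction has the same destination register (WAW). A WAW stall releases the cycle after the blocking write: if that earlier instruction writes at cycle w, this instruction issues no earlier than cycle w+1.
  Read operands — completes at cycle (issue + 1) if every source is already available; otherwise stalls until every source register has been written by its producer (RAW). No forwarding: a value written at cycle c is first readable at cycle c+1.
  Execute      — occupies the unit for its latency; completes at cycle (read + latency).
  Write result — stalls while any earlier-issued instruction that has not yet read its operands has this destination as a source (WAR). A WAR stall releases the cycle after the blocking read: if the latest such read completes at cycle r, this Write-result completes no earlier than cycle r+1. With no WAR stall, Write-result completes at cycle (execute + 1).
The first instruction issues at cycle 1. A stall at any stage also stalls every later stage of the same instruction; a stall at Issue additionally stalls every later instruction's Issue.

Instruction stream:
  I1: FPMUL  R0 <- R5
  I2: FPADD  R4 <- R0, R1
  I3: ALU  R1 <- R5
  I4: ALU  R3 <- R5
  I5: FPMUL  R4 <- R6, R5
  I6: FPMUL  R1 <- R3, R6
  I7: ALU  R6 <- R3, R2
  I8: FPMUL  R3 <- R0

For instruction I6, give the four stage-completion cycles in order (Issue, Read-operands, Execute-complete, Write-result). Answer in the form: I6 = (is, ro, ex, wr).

cycle 1: I1 dispatched to FPMUL
cycle 2: I1 operands ready | I2 dispatched to FPADD
cycle 3: I3 dispatched to ALU
cycle 4: I3 operands ready
cycle 5: I3 complete
cycle 7: I1 complete
cycle 8: R0←I1
cycle 9: I2 operands ready
cycle 10: R1←I3
cycle 11: I4 dispatched to ALU
cycle 12: I2 complete | I4 operands ready
cycle 13: R4←I2 | I4 complete
cycle 14: R3←I4 | I5 dispatched to FPMUL
cycle 15: I5 operands ready
cycle 20: I5 complete
cycle 21: R4←I5
cycle 22: I6 dispatched to FPMUL
cycle 23: I6 operands ready | I7 dispatched to ALU
cycle 24: I7 operands ready
cycle 25: I7 complete
cycle 26: R6←I7
cycle 28: I6 complete
cycle 29: R1←I6
cycle 30: I8 dispatched to FPMUL
cycle 31: I8 operands ready
cycle 36: I8 complete
cycle 37: R3←I8

I6 = (22, 23, 28, 29)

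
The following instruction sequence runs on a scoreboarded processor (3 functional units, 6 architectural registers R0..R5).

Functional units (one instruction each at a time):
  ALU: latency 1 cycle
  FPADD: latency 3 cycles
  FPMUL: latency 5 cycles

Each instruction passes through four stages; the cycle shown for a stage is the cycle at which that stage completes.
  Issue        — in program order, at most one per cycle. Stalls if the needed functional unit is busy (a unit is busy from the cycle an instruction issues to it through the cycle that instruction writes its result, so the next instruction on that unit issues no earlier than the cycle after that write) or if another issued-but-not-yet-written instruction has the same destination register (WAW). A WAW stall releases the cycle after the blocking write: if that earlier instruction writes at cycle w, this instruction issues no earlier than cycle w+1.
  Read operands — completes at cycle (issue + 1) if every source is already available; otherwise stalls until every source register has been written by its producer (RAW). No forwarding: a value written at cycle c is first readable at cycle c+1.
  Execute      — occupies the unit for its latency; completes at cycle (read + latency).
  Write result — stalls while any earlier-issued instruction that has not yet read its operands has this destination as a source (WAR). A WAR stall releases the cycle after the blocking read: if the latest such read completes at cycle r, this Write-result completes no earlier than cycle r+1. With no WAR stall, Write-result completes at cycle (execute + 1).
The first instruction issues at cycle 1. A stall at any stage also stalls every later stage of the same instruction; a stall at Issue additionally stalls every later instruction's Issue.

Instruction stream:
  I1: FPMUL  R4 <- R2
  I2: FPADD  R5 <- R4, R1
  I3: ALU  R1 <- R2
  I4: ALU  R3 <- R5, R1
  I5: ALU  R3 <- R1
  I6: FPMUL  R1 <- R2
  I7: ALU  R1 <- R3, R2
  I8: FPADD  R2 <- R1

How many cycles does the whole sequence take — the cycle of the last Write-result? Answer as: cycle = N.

cycle = 34

[I1] 1/2/7/8
[I2] 2/9/12/13  (RAW R4: wait I1 write@8)
[I3] 3/4/5/10  (WAR R1: wait I2 read@9)
[I4] 11/14/15/16  (struct: ALU busy until I3 writes@10; RAW R5: wait I2 write@13)
[I5] 17/18/19/20  (struct: ALU busy until I4 writes@16)
[I6] 18/19/24/25
[I7] 26/27/28/29  (WAW R1: wait I6 write@25)
[I8] 27/30/33/34  (RAW R1: wait I7 write@29)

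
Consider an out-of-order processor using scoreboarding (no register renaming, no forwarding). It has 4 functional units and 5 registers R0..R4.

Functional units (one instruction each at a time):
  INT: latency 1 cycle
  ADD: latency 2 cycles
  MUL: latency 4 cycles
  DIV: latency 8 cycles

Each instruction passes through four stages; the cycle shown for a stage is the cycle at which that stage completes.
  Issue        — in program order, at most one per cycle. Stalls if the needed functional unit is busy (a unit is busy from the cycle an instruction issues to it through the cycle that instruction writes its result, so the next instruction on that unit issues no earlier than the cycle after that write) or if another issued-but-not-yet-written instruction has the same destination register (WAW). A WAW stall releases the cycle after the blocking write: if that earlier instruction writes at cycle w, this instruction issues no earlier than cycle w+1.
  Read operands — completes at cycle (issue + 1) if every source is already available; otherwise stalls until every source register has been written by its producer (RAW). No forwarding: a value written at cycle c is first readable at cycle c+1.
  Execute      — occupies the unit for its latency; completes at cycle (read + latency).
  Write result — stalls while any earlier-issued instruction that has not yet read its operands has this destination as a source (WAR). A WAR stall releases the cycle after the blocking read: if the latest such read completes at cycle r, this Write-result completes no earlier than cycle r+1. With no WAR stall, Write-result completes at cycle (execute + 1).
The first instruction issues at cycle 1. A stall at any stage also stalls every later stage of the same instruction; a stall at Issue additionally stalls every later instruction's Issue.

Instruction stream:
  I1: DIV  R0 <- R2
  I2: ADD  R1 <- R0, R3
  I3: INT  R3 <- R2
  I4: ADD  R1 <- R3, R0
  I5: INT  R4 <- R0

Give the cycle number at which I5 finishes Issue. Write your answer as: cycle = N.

[1] I1 issues→DIV
[2] I1 reads | I2 issues→ADD
[3] I3 issues→INT
[4] I3 reads
[5] I3 exec-done
[10] I1 exec-done
[11] I1 writes R0
[12] I2 reads
[13] I3 writes R3
[14] I2 exec-done
[15] I2 writes R1
[16] I4 issues→ADD
[17] I4 reads | I5 issues→INT
[18] I5 reads
[19] I4 exec-done | I5 exec-done
[20] I4 writes R1 | I5 writes R4

cycle = 17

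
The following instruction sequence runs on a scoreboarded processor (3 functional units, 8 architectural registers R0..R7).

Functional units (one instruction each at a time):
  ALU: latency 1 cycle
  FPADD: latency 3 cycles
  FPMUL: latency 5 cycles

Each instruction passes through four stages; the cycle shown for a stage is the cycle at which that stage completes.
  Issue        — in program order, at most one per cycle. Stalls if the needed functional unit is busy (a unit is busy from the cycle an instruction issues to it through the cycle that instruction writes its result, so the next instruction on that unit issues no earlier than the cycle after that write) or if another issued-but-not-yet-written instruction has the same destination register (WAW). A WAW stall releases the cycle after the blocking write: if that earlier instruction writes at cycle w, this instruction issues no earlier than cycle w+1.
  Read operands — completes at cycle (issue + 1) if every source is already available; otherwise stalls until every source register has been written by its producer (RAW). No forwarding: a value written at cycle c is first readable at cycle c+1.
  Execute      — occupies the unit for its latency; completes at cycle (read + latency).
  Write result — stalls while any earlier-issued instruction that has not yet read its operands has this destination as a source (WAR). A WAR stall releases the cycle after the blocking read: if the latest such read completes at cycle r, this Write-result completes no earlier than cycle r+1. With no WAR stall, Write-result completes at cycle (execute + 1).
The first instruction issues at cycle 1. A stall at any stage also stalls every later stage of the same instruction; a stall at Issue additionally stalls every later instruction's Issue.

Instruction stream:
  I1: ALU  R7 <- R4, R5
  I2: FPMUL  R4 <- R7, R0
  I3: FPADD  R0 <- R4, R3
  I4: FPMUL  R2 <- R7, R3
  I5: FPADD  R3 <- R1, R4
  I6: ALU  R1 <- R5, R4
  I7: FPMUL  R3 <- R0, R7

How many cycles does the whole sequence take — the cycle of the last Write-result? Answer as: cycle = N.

cycle = 30

c1: I1→ALU
c2: I1 RO; I2→FPMUL
c3: I1 EX; I3→FPADD
c4: I1 WR R7
c5: I2 RO
c10: I2 EX
c11: I2 WR R4
c12: I3 RO; I4→FPMUL
c13: I4 RO
c15: I3 EX
c16: I3 WR R0
c17: I5→FPADD
c18: I4 EX; I5 RO; I6→ALU
c19: I4 WR R2; I6 RO
c20: I6 EX
c21: I5 EX; I6 WR R1
c22: I5 WR R3
c23: I7→FPMUL
c24: I7 RO
c29: I7 EX
c30: I7 WR R3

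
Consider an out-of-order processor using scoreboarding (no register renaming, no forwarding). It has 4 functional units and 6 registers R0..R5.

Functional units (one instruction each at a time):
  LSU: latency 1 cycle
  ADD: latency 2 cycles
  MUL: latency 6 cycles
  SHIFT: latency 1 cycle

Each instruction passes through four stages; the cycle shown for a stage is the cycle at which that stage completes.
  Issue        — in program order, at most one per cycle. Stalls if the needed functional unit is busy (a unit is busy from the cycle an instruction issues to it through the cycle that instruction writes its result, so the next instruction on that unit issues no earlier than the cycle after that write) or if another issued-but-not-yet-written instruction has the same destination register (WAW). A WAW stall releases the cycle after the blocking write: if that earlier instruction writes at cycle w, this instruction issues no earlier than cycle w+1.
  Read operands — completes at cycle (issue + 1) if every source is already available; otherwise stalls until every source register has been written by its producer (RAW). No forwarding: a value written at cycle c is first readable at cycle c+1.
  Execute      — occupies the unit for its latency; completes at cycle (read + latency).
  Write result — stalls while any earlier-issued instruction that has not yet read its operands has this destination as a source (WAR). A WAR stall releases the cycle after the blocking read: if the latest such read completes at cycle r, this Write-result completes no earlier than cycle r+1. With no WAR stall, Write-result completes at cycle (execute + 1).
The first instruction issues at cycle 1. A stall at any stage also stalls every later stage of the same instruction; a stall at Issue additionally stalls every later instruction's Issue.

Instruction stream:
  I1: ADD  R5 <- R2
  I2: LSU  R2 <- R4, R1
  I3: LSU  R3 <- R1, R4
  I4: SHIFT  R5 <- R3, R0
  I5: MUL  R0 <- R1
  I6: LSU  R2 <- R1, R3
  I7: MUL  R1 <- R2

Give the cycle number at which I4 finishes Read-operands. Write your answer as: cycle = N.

cycle = 10

I1 -> (1, 2, 4, 5)
I2 -> (2, 3, 4, 5)
I3 -> (6, 7, 8, 9)  // struct: LSU busy until I2 writes@5
I4 -> (7, 10, 11, 12)  // RAW R3: wait I3 write@9
I5 -> (8, 9, 15, 16)
I6 -> (10, 11, 12, 13)  // struct: LSU busy until I3 writes@9
I7 -> (17, 18, 24, 25)  // struct: MUL busy until I5 writes@16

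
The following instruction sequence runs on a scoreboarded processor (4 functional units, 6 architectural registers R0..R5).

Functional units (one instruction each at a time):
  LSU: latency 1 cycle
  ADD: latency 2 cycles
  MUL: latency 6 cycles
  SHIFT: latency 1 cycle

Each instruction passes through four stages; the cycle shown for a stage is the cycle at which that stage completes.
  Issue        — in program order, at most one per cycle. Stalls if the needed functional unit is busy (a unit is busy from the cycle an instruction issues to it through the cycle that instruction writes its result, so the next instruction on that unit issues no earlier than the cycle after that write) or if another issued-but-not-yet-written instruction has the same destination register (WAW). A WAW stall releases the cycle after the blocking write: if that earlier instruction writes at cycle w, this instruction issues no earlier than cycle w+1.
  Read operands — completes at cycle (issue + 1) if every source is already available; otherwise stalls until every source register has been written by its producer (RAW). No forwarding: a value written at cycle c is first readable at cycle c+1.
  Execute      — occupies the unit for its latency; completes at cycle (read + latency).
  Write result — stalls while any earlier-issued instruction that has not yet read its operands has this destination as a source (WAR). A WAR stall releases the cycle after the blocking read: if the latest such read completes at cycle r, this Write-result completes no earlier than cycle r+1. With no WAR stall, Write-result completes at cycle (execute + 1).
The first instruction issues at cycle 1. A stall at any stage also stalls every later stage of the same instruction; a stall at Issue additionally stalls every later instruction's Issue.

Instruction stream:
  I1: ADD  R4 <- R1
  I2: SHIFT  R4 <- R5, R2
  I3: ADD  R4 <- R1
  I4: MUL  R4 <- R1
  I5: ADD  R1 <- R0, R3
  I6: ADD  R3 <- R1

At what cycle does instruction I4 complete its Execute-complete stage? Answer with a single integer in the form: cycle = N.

c1: issue I1 (ADD)
c2: I1 read-ops
c4: I1 finished on ADD
c5: I1→R4
c6: issue I2 (SHIFT)
c7: I2 read-ops
c8: I2 finished on SHIFT
c9: I2→R4
c10: issue I3 (ADD)
c11: I3 read-ops
c13: I3 finished on ADD
c14: I3→R4
c15: issue I4 (MUL)
c16: I4 read-ops | issue I5 (ADD)
c17: I5 read-ops
c19: I5 finished on ADD
c20: I5→R1
c21: issue I6 (ADD)
c22: I4 finished on MUL | I6 read-ops
c23: I4→R4
c24: I6 finished on ADD
c25: I6→R3

cycle = 22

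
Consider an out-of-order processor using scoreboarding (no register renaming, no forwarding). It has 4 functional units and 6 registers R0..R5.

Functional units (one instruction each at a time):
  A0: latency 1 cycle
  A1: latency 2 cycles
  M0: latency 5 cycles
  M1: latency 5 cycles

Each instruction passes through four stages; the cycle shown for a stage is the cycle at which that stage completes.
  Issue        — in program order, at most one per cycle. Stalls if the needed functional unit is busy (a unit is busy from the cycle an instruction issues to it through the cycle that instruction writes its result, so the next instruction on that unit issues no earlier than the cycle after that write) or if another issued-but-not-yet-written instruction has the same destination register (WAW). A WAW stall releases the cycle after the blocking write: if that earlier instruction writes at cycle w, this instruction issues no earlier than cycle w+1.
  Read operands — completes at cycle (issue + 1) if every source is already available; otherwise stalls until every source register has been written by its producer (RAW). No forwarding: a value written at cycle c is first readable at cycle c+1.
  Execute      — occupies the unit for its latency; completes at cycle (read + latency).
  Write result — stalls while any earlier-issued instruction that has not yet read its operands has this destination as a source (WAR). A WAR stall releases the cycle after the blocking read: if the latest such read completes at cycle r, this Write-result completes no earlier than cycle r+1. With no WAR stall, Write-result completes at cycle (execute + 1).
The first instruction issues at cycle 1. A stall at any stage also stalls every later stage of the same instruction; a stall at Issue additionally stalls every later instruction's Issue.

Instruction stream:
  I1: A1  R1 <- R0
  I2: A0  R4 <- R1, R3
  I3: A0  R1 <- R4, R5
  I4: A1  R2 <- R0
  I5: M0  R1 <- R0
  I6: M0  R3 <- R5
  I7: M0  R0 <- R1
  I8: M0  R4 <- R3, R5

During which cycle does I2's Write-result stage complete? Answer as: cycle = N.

I1 -> (1, 2, 4, 5)
I2 -> (2, 6, 7, 8)  // RAW R1: wait I1 write@5
I3 -> (9, 10, 11, 12)  // struct: A0 busy until I2 writes@8
I4 -> (10, 11, 13, 14)
I5 -> (13, 14, 19, 20)  // WAW R1: wait I3 write@12
I6 -> (21, 22, 27, 28)  // struct: M0 busy until I5 writes@20
I7 -> (29, 30, 35, 36)  // struct: M0 busy until I6 writes@28
I8 -> (37, 38, 43, 44)  // struct: M0 busy until I7 writes@36

cycle = 8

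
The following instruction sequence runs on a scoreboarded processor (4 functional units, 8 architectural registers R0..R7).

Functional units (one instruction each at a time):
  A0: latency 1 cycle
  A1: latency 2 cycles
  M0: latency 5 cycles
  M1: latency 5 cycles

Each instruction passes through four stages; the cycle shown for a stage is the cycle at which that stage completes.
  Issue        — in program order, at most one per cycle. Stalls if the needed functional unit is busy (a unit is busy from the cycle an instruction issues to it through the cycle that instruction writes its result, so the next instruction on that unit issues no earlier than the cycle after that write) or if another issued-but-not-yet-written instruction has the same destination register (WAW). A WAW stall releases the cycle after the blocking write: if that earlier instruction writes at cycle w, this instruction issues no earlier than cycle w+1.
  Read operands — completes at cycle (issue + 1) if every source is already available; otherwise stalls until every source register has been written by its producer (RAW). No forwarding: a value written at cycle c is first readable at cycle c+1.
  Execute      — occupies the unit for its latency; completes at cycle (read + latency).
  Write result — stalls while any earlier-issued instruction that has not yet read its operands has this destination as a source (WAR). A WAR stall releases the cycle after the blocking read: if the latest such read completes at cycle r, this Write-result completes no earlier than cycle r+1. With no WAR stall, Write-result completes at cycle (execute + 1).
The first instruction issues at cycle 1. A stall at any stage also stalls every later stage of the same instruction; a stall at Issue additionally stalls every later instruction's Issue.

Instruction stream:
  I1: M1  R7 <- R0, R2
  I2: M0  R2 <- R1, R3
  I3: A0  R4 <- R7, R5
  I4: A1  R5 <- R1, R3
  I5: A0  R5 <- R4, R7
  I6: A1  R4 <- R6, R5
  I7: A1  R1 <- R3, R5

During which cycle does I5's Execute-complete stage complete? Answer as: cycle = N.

cycle = 14

I1: IS=1 RO=2 EX=7 WR=8
I2: IS=2 RO=3 EX=8 WR=9
I3: IS=3 RO=9 EX=10 WR=11  [RAW R7: wait I1 write@8]
I4: IS=4 RO=5 EX=7 WR=10  [WAR R5: wait I3 read@9]
I5: IS=12 RO=13 EX=14 WR=15  [struct: A0 busy until I3 writes@11]
I6: IS=13 RO=16 EX=18 WR=19  [RAW R5: wait I5 write@15]
I7: IS=20 RO=21 EX=23 WR=24  [struct: A1 busy until I6 writes@19]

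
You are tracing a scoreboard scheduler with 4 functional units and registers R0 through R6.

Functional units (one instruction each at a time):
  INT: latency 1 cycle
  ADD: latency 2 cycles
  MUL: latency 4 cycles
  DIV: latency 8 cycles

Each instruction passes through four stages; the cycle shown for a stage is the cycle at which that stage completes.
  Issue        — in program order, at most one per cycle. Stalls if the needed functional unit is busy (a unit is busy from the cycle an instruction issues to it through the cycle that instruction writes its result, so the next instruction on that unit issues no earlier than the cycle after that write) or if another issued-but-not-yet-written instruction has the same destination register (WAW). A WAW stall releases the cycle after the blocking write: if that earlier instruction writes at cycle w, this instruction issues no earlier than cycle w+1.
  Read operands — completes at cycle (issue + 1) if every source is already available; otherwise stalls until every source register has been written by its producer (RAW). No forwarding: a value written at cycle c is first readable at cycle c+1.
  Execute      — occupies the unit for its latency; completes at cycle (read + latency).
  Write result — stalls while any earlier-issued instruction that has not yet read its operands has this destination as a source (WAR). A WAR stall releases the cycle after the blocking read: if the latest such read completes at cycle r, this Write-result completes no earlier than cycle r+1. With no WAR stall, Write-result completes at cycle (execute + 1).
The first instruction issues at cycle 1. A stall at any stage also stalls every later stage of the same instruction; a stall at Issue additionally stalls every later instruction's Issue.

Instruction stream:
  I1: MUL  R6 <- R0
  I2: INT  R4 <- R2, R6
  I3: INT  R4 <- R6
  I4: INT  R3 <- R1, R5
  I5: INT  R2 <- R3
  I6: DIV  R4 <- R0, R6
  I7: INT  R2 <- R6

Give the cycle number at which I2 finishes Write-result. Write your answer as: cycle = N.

cycle = 10

  I1 | 1 | 2 | 6 | 7
  I2 | 2 | 8 | 9 | 10   RAW R6: wait I1 write@7
  I3 | 11 | 12 | 13 | 14   struct: INT busy until I2 writes@10
  I4 | 15 | 16 | 17 | 18   struct: INT busy until I3 writes@14
  I5 | 19 | 20 | 21 | 22   struct: INT busy until I4 writes@18
  I6 | 20 | 21 | 29 | 30
  I7 | 23 | 24 | 25 | 26   struct: INT busy until I5 writes@22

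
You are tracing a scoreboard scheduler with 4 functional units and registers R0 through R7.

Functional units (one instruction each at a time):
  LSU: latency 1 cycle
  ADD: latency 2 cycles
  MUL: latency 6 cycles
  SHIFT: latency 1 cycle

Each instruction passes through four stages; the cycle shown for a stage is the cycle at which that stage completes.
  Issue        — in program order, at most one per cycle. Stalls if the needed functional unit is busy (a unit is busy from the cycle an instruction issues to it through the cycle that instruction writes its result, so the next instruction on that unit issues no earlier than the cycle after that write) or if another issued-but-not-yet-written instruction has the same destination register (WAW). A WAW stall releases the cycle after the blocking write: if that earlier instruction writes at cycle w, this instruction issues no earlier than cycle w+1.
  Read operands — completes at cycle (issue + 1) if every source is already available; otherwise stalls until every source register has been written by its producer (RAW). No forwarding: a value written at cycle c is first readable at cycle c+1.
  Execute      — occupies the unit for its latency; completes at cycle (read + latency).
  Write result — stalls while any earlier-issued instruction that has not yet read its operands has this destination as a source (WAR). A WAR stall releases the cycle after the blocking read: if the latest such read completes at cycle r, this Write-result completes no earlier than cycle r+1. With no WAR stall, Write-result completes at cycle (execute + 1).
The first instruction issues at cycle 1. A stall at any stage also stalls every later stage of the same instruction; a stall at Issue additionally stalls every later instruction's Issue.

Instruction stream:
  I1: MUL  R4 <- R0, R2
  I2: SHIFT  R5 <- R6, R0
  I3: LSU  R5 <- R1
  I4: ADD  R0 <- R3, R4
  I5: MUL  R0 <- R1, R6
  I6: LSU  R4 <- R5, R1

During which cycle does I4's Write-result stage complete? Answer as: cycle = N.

cycle = 13

cycle 1: I1→MUL
cycle 2: I1 RO, I2→SHIFT
cycle 3: I2 RO
cycle 4: I2 EX
cycle 5: I2 WR R5
cycle 6: I3→LSU
cycle 7: I3 RO, I4→ADD
cycle 8: I1 EX, I3 EX
cycle 9: I1 WR R4, I3 WR R5
cycle 10: I4 RO
cycle 12: I4 EX
cycle 13: I4 WR R0
cycle 14: I5→MUL
cycle 15: I5 RO, I6→LSU
cycle 16: I6 RO
cycle 17: I6 EX
cycle 18: I6 WR R4
cycle 21: I5 EX
cycle 22: I5 WR R0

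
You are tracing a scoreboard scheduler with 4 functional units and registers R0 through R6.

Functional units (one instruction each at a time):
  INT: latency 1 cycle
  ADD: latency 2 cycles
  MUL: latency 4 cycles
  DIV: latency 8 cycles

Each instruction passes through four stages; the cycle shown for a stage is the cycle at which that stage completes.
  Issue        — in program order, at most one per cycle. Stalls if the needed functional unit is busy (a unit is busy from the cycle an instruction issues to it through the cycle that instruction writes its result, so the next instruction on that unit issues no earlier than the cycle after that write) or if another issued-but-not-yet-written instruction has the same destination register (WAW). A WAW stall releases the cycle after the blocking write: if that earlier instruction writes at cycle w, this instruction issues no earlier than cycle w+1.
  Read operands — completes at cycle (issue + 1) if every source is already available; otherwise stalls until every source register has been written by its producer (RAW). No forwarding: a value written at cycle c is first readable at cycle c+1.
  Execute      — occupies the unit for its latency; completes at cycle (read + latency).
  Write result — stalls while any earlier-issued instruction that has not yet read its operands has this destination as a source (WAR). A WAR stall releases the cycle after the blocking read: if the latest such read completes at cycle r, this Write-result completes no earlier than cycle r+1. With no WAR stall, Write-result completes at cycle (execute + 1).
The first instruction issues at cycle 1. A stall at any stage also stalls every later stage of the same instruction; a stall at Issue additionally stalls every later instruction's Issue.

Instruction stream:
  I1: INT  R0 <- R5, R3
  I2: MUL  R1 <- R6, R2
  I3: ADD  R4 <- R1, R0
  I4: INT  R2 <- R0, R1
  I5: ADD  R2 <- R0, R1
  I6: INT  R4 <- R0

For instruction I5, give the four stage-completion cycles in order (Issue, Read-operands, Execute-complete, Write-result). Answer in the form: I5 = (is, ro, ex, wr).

c1: I1→INT
c2: I1 RO | I2→MUL
c3: I1 EX | I2 RO | I3→ADD
c4: I1 WR R0
c5: I4→INT
c7: I2 EX
c8: I2 WR R1
c9: I3 RO | I4 RO
c10: I4 EX
c11: I3 EX | I4 WR R2
c12: I3 WR R4
c13: I5→ADD
c14: I5 RO | I6→INT
c15: I6 RO
c16: I5 EX | I6 EX
c17: I5 WR R2 | I6 WR R4

I5 = (13, 14, 16, 17)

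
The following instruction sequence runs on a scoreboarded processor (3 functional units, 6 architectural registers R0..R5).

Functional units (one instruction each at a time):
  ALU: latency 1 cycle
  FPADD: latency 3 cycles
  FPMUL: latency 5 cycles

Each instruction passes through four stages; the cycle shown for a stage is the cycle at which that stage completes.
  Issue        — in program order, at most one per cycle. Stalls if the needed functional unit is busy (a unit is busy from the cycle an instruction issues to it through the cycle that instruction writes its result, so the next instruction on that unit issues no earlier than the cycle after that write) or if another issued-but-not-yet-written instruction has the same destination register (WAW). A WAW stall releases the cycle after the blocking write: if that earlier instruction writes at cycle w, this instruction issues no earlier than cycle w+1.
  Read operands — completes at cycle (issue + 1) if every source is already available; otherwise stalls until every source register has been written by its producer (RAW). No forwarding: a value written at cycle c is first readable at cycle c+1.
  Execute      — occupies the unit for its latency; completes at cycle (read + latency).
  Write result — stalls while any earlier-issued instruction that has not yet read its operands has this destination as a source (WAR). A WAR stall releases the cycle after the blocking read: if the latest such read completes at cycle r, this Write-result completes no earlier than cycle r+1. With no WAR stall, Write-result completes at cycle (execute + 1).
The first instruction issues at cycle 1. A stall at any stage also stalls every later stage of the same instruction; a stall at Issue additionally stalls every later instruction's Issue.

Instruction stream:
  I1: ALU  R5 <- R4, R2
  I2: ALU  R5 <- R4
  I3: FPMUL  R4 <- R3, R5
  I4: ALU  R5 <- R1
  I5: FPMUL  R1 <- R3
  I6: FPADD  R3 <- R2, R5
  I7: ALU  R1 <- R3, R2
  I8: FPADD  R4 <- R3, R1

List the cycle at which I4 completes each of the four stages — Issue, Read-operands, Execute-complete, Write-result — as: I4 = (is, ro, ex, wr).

I4 = (9, 10, 11, 12)

c1: I1 dispatched to ALU
c2: I1 operands ready
c3: I1 complete
c4: R5←I1
c5: I2 dispatched to ALU
c6: I2 operands ready | I3 dispatched to FPMUL
c7: I2 complete
c8: R5←I2
c9: I3 operands ready | I4 dispatched to ALU
c10: I4 operands ready
c11: I4 complete
c12: R5←I4
c14: I3 complete
c15: R4←I3
c16: I5 dispatched to FPMUL
c17: I5 operands ready | I6 dispatched to FPADD
c18: I6 operands ready
c21: I6 complete
c22: I5 complete | R3←I6
c23: R1←I5
c24: I7 dispatched to ALU
c25: I7 operands ready | I8 dispatched to FPADD
c26: I7 complete
c27: R1←I7
c28: I8 operands ready
c31: I8 complete
c32: R4←I8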